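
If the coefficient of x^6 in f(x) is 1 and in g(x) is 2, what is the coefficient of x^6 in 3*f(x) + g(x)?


Scalar multiplication scales coefficients: 3 * 1 = 3.
Then add the g coefficient: 3 + 2
= 5

5


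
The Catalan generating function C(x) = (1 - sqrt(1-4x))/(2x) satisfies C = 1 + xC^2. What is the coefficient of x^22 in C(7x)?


Substituting x -> 7x scales the n-th coefficient by 7^n, so [x^22] C(7x) = 7^22 * C_22.
C_22 = C(2*22, 22)/(23) = 2104098963720/23 = 91482563640.
So 7^22 * 91482563640 = 3909821048582988049 * 91482563640 = 357680452898004736014001938360.

357680452898004736014001938360


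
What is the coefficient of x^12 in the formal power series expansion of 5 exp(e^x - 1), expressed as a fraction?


exp(e^x - 1) is the exponential generating function for the Bell numbers Bell_k: exp(e^x - 1) = sum_{k>=0} Bell_k x^k / k!.
So the coefficient of x^12 in 5 exp(e^x - 1) is 5 Bell_12 / 12!.
Computing: Bell_12 = 4213597 and 12! = 479001600, giving
5 * 4213597/479001600 = 4213597/95800320.

4213597/95800320


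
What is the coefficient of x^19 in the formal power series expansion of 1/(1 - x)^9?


The negative binomial / multiset identity is
1/(1 - x)^r = sum_{k>=0} C(k + r - 1, r - 1) x^k.
Here r = 9 and k = 19, so the coefficient is
C(19 + 8, 8) = C(27, 8)
= 2220075

2220075


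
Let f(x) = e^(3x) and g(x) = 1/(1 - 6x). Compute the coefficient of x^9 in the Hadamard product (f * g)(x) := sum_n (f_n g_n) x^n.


Expanding: f_k = 3^k/k! (from e^(3x)) and g_k = 6^k (from 1/(1 - 6x)). So the Hadamard coefficient (f * g)_k = 3^k 6^k / k! = (18)^k / k!.
For k = 9: 18^9/9! = 198359290368/362880 = 19131876/35.

19131876/35


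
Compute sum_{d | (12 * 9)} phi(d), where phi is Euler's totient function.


First, 12 * 9 = 108. One classical identity is sum_{d | n} phi(d) = n (each k in [1, n] has a unique gcd with n, and among the k's with gcd(k, n) = n/d there are phi(d) of them). So the sum equals 108. We also verify directly:
Divisors of 108: 1, 2, 3, 4, 6, 9, 12, 18, 27, 36, 54, 108.
phi values: 1, 1, 2, 2, 2, 6, 4, 6, 18, 12, 18, 36.
Sum = 108.

108


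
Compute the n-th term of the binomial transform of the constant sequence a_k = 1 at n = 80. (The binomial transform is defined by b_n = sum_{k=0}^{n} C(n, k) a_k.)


With a_k = 1 for all k, b_n = sum_{k=0}^{n} C(n, k) = 2^n by the binomial theorem.
For n = 80: 2^80 = 1208925819614629174706176.

1208925819614629174706176


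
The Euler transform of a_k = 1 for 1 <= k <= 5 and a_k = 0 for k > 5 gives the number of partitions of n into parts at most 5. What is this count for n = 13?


Partitions of 13 into parts at most 5:
Using generating function (1-x)^(-1)(1-x^2)^(-1)...(1-x^5)^(-1),
the coefficient of x^13 = 57

57


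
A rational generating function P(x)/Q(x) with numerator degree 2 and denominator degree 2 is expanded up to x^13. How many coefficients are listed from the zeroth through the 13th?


Expanding up to x^13 gives the coefficients for x^0, x^1, ..., x^13.
That is 13 + 1 = 14 coefficients in total.

14


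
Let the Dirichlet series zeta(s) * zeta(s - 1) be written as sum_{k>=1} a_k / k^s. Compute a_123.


Convolution gives a_k = sum_{d | k} d * 1 = sum_{d | k} d = sigma(k), the sum of positive divisors of k.
For k = 123, the divisors are 1, 3, 41, 123, so
sigma(123) = 1 + 3 + 41 + 123 = 168.

168


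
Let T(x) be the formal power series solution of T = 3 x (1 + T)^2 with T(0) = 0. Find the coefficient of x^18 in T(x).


Apply the Lagrange inversion formula: if T = 3 x * phi(T) with phi(t) = (1 + t)^2, then [x^n] T = 3^n * (1/n) [t^(n-1)] phi(t)^n = 3^n * (1/n) [t^(n-1)] (1 + t)^(2n) = 3^n * (1/n) C(2n, n-1).
Using the identity C(2n, n-1) = C(2n, n) * n / (n+1), the unscaled factor equals C(2n, n) / (n+1) = C_n, the n-th Catalan number.
For n = 18: C_18 = C(36, 18) / 19 = 9075135300/19 = 477638700.
With the 3^18 = 387420489 factor, the coefficient is 387420489 * 477638700 = 185047018719324300.

185047018719324300


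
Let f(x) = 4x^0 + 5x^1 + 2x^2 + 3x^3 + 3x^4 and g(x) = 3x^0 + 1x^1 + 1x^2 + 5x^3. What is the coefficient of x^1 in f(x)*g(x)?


Cauchy product at x^1:
4*1 + 5*3
= 19

19


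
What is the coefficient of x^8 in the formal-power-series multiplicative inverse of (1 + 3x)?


The inverse is 1/(1 + 3x). Apply the geometric identity 1/(1 - y) = sum_{k>=0} y^k with y = -3x:
1/(1 + 3x) = sum_{k>=0} (-3)^k x^k.
So the coefficient of x^8 is (-3)^8 = 6561.

6561


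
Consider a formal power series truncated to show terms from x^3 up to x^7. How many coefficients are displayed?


From x^3 to x^7 inclusive, the count is 7 - 3 + 1 = 5.

5


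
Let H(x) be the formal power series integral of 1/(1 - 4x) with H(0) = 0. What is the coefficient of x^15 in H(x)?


1/(1 - 4x) = sum_{k>=0} 4^k x^k. Integrating termwise with H(0) = 0:
H(x) = sum_{k>=0} 4^k x^(k+1) / (k+1) = sum_{m>=1} 4^(m-1) x^m / m.
For m = 15: 4^14/15 = 268435456/15 = 268435456/15.

268435456/15


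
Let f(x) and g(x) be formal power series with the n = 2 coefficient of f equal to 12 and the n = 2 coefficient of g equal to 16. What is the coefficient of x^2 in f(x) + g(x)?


Addition of formal power series is termwise.
The coefficient of x^2 in f + g = 12 + 16
= 28

28


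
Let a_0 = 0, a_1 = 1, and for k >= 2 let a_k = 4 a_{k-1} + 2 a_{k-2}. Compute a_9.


Iterating the recurrence forward:
a_0 = 0
a_1 = 1
a_2 = 4*1 + 2*0 = 4
a_3 = 4*4 + 2*1 = 18
a_4 = 4*18 + 2*4 = 80
a_5 = 4*80 + 2*18 = 356
a_6 = 4*356 + 2*80 = 1584
a_7 = 4*1584 + 2*356 = 7048
a_8 = 4*7048 + 2*1584 = 31360
a_9 = 4*31360 + 2*7048 = 139536
So a_9 = 139536.

139536


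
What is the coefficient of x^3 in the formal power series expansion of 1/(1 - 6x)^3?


The general identity 1/(1 - c x)^r = sum_{k>=0} c^k C(k + r - 1, r - 1) x^k follows by substituting y = c x into 1/(1 - y)^r = sum_{k>=0} C(k + r - 1, r - 1) y^k.
For c = 6, r = 3, k = 3:
6^3 * C(5, 2) = 216 * 10 = 2160.

2160


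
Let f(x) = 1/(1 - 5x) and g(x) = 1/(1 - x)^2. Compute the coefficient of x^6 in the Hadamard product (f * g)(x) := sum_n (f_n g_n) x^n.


f has coefficients f_k = 5^k. For g = 1/(1 - x)^2 the coefficient is g_k = C(k + 1, 1) = k + 1. The Hadamard coefficient is (f * g)_k = 5^k * (k + 1).
For k = 6: 5^6 * 7 = 15625 * 7 = 109375.

109375


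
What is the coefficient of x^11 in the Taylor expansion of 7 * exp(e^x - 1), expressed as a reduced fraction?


exp(e^x - 1) = sum_{k>=0} Bell_k x^k / k!, where Bell_k is the k-th Bell number.
So the coefficient of x^11 is 7 * Bell_11 / 11!.
Computing: Bell_11 = 678570 and 11! = 39916800, giving
7 * 678570/39916800 = 22619/190080.

22619/190080


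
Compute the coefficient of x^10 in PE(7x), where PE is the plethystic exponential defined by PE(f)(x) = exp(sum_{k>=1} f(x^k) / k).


With f(x) = 7x, the exponent is sum_{k>=1} 7 x^k / k = 7 * (-ln(1 - x)). Exponentiating:
PE(7x) = exp(-7 ln(1 - x)) = 1/(1 - x)^7.
By the negative binomial expansion, [x^n] 1/(1 - x)^7 = C(n + 6, 6).
For n = 10: C(16, 6) = 8008.

8008


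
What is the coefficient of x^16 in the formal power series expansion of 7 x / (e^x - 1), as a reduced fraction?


The exponential generating function for Bernoulli numbers is
x / (e^x - 1) = sum_{k>=0} B_k x^k / k!.
So the coefficient of x^16 in 7 x / (e^x - 1) is 7 B_16 / 16!.
Computing: B_16 = -3617/510, 16! = 20922789888000, giving
7 * -3617/510 / 20922789888000 = -3617/1524374691840000.

-3617/1524374691840000


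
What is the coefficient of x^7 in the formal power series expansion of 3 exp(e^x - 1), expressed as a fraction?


exp(e^x - 1) is the exponential generating function for the Bell numbers Bell_k: exp(e^x - 1) = sum_{k>=0} Bell_k x^k / k!.
So the coefficient of x^7 in 3 exp(e^x - 1) is 3 Bell_7 / 7!.
Computing: Bell_7 = 877 and 7! = 5040, giving
3 * 877/5040 = 877/1680.

877/1680


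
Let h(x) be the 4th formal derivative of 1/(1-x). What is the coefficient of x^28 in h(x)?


Differentiating 4 times: d^4/dx^4 [1/(1-x)] = 4!/(1-x)^5.
The expansion 1/(1-x)^5 = sum_{k>=0} C(k+4, 4) x^k, so the coefficient of x^n in 4!/(1-x)^5 is 4! * C(n+4, 4).
For n = 28: 24 * C(32, 4) = 24 * 35960 = 863040

863040


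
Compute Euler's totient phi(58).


phi(n) counts integers in [1, n] coprime to n. Using the multiplicative formula phi(n) = n * prod_{p | n} (1 - 1/p):
58 = 2 * 29, so
phi(58) = 58 * (1 - 1/2) * (1 - 1/29) = 28.

28


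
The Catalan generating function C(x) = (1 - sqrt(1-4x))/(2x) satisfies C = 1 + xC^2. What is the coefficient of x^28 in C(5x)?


Substituting x -> 5x scales the n-th coefficient by 5^n, so [x^28] C(5x) = 5^28 * C_28.
C_28 = C(2*28, 28)/(29) = 7648690600760440/29 = 263747951750360.
So 5^28 * 263747951750360 = 37252902984619140625 * 263747951750360 = 9825376858948171138763427734375000.

9825376858948171138763427734375000


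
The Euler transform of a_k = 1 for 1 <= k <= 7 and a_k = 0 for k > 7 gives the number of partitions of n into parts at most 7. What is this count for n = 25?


Partitions of 25 into parts at most 7:
Using generating function (1-x)^(-1)(1-x^2)^(-1)...(1-x^7)^(-1),
the coefficient of x^25 = 860

860


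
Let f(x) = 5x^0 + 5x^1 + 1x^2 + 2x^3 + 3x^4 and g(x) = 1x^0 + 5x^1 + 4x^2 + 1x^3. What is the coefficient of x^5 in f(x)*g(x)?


Cauchy product at x^5:
1*1 + 2*4 + 3*5
= 24

24


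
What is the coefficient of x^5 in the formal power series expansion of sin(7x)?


The Maclaurin series is sin(t) = sum_{k>=0} (-1)^k t^(2k+1) / (2k+1)!, so substituting t = 7x, only odd powers of x are nonzero, with coefficient of x^(2k+1) equal to (-1)^k 7^(2k+1) / (2k+1)!.
Write 5 = 2*2 + 1, giving the coefficient (-1)^2 * 7^5 / 5! = 16807/120 = 16807/120.

16807/120


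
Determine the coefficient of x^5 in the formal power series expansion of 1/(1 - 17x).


The geometric series identity gives 1/(1 - c x) = sum_{k>=0} c^k x^k, so the coefficient of x^k is c^k.
Here c = 17 and k = 5.
Computing: 17^5 = 1419857

1419857


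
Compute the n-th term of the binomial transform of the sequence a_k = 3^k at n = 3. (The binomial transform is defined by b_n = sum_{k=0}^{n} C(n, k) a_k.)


With a_k = 3^k, b_n = sum_{k=0}^{n} C(n, k) 3^k = (1 + 3)^n by the binomial theorem.
For n = 3: (1 + 3)^3 = 4^3 = 64.

64


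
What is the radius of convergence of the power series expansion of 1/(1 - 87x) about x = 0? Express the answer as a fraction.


Expanding 1/(1 - 87x) = sum_{k>=0} 87^k x^k, the series converges when |87x| < 1, i.e., |x| < 1/87.
So the radius of convergence is 1/87 = 1/87.

1/87


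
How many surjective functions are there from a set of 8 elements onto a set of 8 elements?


By inclusion-exclusion on which target elements are missed, the number of surjections from an n-set onto a k-set is
surj(n, k) = sum_{j=0}^{k} (-1)^j C(k, j) (k - j)^n.
Equivalently surj(n, k) = k! * S(n, k), where S(n, k) is the Stirling number of the second kind.
For n = 8, k = 8:
S(8, 8) = 1, so
surj = 8! * 1 = 40320 * 1 = 40320.

40320


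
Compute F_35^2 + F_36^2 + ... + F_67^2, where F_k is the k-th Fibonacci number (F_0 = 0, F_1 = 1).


There is a standard identity sum_{k=0}^{N} F_k^2 = F_N * F_{N+1} (proved inductively from the telescoping relation F_k^2 = F_k F_{k+1} - F_{k-1} F_k). Then
sum_{k=35}^{67} F_k^2 = F_67 F_68 - F_34 F_35.
Computing: F_67 = 44945570212853, F_68 = 72723460248141, F_34 = 5702887, F_35 = 9227465.
Sum = 44945570212853 * 72723460248141 - 5702887 * 9227465 = 3268597388704392746377364818.

3268597388704392746377364818


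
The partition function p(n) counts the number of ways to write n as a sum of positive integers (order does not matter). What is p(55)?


Using the generating function prod_{k>=1} 1/(1-x^k), we compute p(55).
By dynamic programming over parts 1 through 55:
p(55) = 451276

451276


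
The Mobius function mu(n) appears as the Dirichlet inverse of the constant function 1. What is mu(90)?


90 has a squared prime factor, so mu(90) = 0.
Factorization reveals a repeated prime.

0


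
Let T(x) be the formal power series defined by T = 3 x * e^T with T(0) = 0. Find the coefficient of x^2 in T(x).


Apply the Lagrange inversion formula: if T = 3 x * phi(T) with phi(t) = e^t, then
[x^n] T = 3^n * (1/n) [t^(n-1)] phi(t)^n = 3^n * (1/n) [t^(n-1)] e^(n t) = 3^n * (1/n) * n^(n-1) / (n-1)! = 3^n * n^(n-1) / n!.
When c = 1 this is the Cayley count of rooted labeled trees on n vertices, divided by n!.
For n = 2: 3^2 * 2^1 / 2! = 9 * 2/2 = 9.

9


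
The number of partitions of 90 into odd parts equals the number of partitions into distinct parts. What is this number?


Computing partitions of 90 into odd parts (1, 3, 5, ...):
Using the generating function prod_{k>=0} 1/(1-x^(2k+1)),
the count is 189586

189586


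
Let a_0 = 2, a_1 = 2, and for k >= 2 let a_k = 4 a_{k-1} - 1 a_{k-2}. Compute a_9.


Iterating the recurrence forward:
a_0 = 2
a_1 = 2
a_2 = 4*2 - 1*2 = 6
a_3 = 4*6 - 1*2 = 22
a_4 = 4*22 - 1*6 = 82
a_5 = 4*82 - 1*22 = 306
a_6 = 4*306 - 1*82 = 1142
a_7 = 4*1142 - 1*306 = 4262
a_8 = 4*4262 - 1*1142 = 15906
a_9 = 4*15906 - 1*4262 = 59362
So a_9 = 59362.

59362


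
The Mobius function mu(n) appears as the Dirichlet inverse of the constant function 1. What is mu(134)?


134 = 2 * 67 (all distinct primes).
mu(134) = (-1)^2 = 1

1


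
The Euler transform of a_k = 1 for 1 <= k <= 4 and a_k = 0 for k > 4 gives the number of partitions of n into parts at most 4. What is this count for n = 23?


Partitions of 23 into parts at most 4:
Using generating function (1-x)^(-1)(1-x^2)^(-1)...(1-x^4)^(-1),
the coefficient of x^23 = 150

150


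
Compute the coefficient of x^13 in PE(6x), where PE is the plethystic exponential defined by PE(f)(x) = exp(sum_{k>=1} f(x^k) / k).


With f(x) = 6x, the exponent is sum_{k>=1} 6 x^k / k = 6 * (-ln(1 - x)). Exponentiating:
PE(6x) = exp(-6 ln(1 - x)) = 1/(1 - x)^6.
By the negative binomial expansion, [x^n] 1/(1 - x)^6 = C(n + 5, 5).
For n = 13: C(18, 5) = 8568.

8568


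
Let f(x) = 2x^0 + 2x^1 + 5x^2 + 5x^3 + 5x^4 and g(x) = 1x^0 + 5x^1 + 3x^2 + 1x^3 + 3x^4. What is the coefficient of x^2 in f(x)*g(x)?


Cauchy product at x^2:
2*3 + 2*5 + 5*1
= 21

21


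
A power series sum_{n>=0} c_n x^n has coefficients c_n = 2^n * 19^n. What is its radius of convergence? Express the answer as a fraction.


By the root test (Cauchy-Hadamard), the radius is R = 1 / limsup_n |c_n|^(1/n).
Here |c_n|^(1/n) = (2^n * 19^n)^(1/n) = 2 * 19 = 38 for all n.
So R = 1/38 = 1/38.

1/38


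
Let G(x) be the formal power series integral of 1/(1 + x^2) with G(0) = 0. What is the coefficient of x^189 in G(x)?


1/(1 + x^2) = sum_{j>=0} (-1)^j x^(2j). Integrating termwise with G(0) = 0:
G(x) = sum_{j>=0} (-1)^j x^(2j+1) / (2j+1) = arctan(x).
Only odd powers are nonzero. For x^189 write 189 = 2*94 + 1, giving
(-1)^94 / 189 = 1/189 = 1/189.

1/189


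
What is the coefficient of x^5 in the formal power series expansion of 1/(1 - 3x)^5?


The general identity 1/(1 - c x)^r = sum_{k>=0} c^k C(k + r - 1, r - 1) x^k follows by substituting y = c x into 1/(1 - y)^r = sum_{k>=0} C(k + r - 1, r - 1) y^k.
For c = 3, r = 5, k = 5:
3^5 * C(9, 4) = 243 * 126 = 30618.

30618


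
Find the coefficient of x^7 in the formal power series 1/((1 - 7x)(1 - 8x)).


By partial fractions or Cauchy convolution:
The coefficient equals sum_{k=0}^{7} 7^k * 8^(7-k).
= 11012415

11012415


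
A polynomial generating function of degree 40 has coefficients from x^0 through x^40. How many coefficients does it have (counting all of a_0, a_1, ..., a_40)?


A polynomial of degree 40 takes the form a_0 + a_1 x + ... + a_40 x^40.
The number of coefficients is 40 + 1 = 41.

41


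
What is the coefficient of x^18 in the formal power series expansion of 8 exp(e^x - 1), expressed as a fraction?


exp(e^x - 1) is the exponential generating function for the Bell numbers Bell_k: exp(e^x - 1) = sum_{k>=0} Bell_k x^k / k!.
So the coefficient of x^18 in 8 exp(e^x - 1) is 8 Bell_18 / 18!.
Computing: Bell_18 = 682076806159 and 18! = 6402373705728000, giving
8 * 682076806159/6402373705728000 = 97439543737/114328101888000.

97439543737/114328101888000


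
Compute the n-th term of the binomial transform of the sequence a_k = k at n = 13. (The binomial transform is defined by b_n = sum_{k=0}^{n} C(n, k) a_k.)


With a_k = k, b_n = sum_{k=0}^{n} C(n, k) k. Using k * C(n, k) = n * C(n-1, k-1) gives b_n = n * sum_{k>=1} C(n-1, k-1) = n * 2^(n-1).
For n = 13: 13 * 2^12 = 13 * 4096 = 53248.

53248


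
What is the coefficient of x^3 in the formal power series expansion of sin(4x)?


The Maclaurin series is sin(t) = sum_{k>=0} (-1)^k t^(2k+1) / (2k+1)!, so substituting t = 4x, only odd powers of x are nonzero, with coefficient of x^(2k+1) equal to (-1)^k 4^(2k+1) / (2k+1)!.
Write 3 = 2*1 + 1, giving the coefficient (-1)^1 * 4^3 / 3! = -64/6 = -32/3.

-32/3


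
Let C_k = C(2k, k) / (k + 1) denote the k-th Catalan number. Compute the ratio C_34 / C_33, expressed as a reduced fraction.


Using C_k = (2k)! / (k! (k+1)!), the ratio C_{k+1}/C_k simplifies to
C_{k+1}/C_k = [(2k+2)! / ((k+1)! (k+2)!)] * [k! (k+1)! / (2k)!]
 = (2k+2)(2k+1) / ((k+1)(k+2)) = 2(2k+1) / (k+2).
For k = 33: 2(2*33 + 1) / (33 + 2) = 134/35 = 134/35.

134/35


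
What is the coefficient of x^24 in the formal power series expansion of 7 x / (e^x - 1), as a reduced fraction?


The exponential generating function for Bernoulli numbers is
x / (e^x - 1) = sum_{k>=0} B_k x^k / k!.
So the coefficient of x^24 in 7 x / (e^x - 1) is 7 B_24 / 24!.
Computing: B_24 = -236364091/2730, 24! = 620448401733239439360000, giving
7 * -236364091/2730 / 620448401733239439360000 = -236364091/241974876675963381350400000.

-236364091/241974876675963381350400000


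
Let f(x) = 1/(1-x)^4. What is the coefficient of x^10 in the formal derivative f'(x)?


Differentiate: d/dx [ 1/(1-x)^r ] = r / (1-x)^(r+1).
Here r = 4, so f'(x) = 4 / (1-x)^5.
The expansion of 1/(1-x)^(r+1) has coefficient of x^n equal to C(n+r, r).
So the coefficient of x^10 in f'(x) is
4 * C(14, 4) = 4 * 1001 = 4004

4004


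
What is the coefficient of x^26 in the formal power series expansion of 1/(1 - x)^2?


The negative binomial / multiset identity is
1/(1 - x)^r = sum_{k>=0} C(k + r - 1, r - 1) x^k.
Here r = 2 and k = 26, so the coefficient is
C(26 + 1, 1) = C(27, 1)
= 27

27


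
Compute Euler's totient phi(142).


phi(n) counts integers in [1, n] coprime to n. Using the multiplicative formula phi(n) = n * prod_{p | n} (1 - 1/p):
142 = 2 * 71, so
phi(142) = 142 * (1 - 1/2) * (1 - 1/71) = 70.

70


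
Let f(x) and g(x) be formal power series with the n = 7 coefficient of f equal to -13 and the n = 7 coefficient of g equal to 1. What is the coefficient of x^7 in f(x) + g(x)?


Addition of formal power series is termwise.
The coefficient of x^7 in f + g = -13 + 1
= -12

-12


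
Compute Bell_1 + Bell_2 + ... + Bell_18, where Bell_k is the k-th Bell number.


Recall Bell_k counts set partitions of a k-set (with Bell_0 = 1 by convention).
Bell_1 through Bell_18: 1, 2, 5, 15, 52, 203, 877, 4140, 21147, 115975, 678570, 4213597, 27644437, 190899322, 1382958545, 10480142147, 82864869804, 682076806159
Sum = 1 + 2 + 5 + 15 + 52 + 203 + 877 + 4140 + 21147 + 115975 + 678570 + 4213597 + 27644437 + 190899322 + 1382958545 + 10480142147 + 82864869804 + 682076806159 = 777028354998.

777028354998


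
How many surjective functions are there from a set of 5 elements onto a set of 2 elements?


By inclusion-exclusion on which target elements are missed, the number of surjections from an n-set onto a k-set is
surj(n, k) = sum_{j=0}^{k} (-1)^j C(k, j) (k - j)^n.
Equivalently surj(n, k) = k! * S(n, k), where S(n, k) is the Stirling number of the second kind.
For n = 5, k = 2:
S(5, 2) = 15, so
surj = 2! * 15 = 2 * 15 = 30.

30


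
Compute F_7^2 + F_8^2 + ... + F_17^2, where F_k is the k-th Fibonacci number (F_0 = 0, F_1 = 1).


There is a standard identity sum_{k=0}^{N} F_k^2 = F_N * F_{N+1} (proved inductively from the telescoping relation F_k^2 = F_k F_{k+1} - F_{k-1} F_k). Then
sum_{k=7}^{17} F_k^2 = F_17 F_18 - F_6 F_7.
Computing: F_17 = 1597, F_18 = 2584, F_6 = 8, F_7 = 13.
Sum = 1597 * 2584 - 8 * 13 = 4126544.

4126544


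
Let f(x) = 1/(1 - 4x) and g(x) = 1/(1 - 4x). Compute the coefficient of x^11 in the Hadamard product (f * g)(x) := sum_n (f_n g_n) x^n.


f has coefficients f_k = 4^k and g has coefficients g_k = 4^k, so the Hadamard product has coefficient (f*g)_k = 4^k * 4^k = 16^k.
For k = 11: 16^11 = 17592186044416.

17592186044416


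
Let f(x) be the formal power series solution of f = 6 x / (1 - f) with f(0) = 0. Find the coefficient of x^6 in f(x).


Apply Lagrange inversion: f = 6 x * phi(f) with phi(t) = 1/(1 - t), so
[x^n] f = 6^n * (1/n) [t^(n-1)] phi(t)^n = 6^n * (1/n) [t^(n-1)] (1 - t)^(-n) = 6^n * (1/n) C(2n - 2, n - 1) = 6^n * C_{n-1}.
For n = 6: C_5 = C(10, 5) / 6 = 252/6 = 42.
With the 6^6 = 46656 factor, the coefficient is 46656 * 42 = 1959552.

1959552


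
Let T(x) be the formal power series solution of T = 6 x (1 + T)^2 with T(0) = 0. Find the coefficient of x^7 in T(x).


Apply the Lagrange inversion formula: if T = 6 x * phi(T) with phi(t) = (1 + t)^2, then [x^n] T = 6^n * (1/n) [t^(n-1)] phi(t)^n = 6^n * (1/n) [t^(n-1)] (1 + t)^(2n) = 6^n * (1/n) C(2n, n-1).
Using the identity C(2n, n-1) = C(2n, n) * n / (n+1), the unscaled factor equals C(2n, n) / (n+1) = C_n, the n-th Catalan number.
For n = 7: C_7 = C(14, 7) / 8 = 3432/8 = 429.
With the 6^7 = 279936 factor, the coefficient is 279936 * 429 = 120092544.

120092544


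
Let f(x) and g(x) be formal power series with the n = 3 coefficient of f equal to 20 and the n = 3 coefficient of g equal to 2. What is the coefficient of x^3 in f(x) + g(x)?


Addition of formal power series is termwise.
The coefficient of x^3 in f + g = 20 + 2
= 22

22


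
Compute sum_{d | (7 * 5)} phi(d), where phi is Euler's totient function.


First, 7 * 5 = 35. One classical identity is sum_{d | n} phi(d) = n (each k in [1, n] has a unique gcd with n, and among the k's with gcd(k, n) = n/d there are phi(d) of them). So the sum equals 35. We also verify directly:
Divisors of 35: 1, 5, 7, 35.
phi values: 1, 4, 6, 24.
Sum = 35.

35


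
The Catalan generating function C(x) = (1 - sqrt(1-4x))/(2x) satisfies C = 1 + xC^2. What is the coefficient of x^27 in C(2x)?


Substituting x -> 2x scales the n-th coefficient by 2^n, so [x^27] C(2x) = 2^27 * C_27.
C_27 = C(2*27, 27)/(28) = 1946939425648112/28 = 69533550916004.
So 2^27 * 69533550916004 = 134217728 * 69533550916004 = 9332635223718375718912.

9332635223718375718912


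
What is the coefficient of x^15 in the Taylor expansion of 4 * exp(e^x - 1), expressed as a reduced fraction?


exp(e^x - 1) = sum_{k>=0} Bell_k x^k / k!, where Bell_k is the k-th Bell number.
So the coefficient of x^15 is 4 * Bell_15 / 15!.
Computing: Bell_15 = 1382958545 and 15! = 1307674368000, giving
4 * 1382958545/1307674368000 = 276591709/65383718400.

276591709/65383718400


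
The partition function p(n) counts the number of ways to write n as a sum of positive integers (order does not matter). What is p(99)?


Using the generating function prod_{k>=1} 1/(1-x^k), we compute p(99).
By dynamic programming over parts 1 through 99:
p(99) = 169229875

169229875


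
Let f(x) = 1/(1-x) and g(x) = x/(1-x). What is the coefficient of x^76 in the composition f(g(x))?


First simplify the composition: f(g(x)) = 1/(1 - x/(1-x)) = (1-x)/((1-x) - x) = (1-x)/(1-2x).
Now extract the coefficient. Write (1-x)/(1-2x) = 1/(1-2x) - x/(1-2x).
The coefficient of x^n in 1/(1-2x) is 2^n, and in x/(1-2x) is 2^(n-1) (for n >= 1).
So the coefficient of x^76 is 2^76 - 2^75 = 75557863725914323419136 - 37778931862957161709568 = 37778931862957161709568.

37778931862957161709568


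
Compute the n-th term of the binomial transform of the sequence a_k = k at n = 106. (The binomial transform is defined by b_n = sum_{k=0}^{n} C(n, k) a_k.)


With a_k = k, b_n = sum_{k=0}^{n} C(n, k) k. Using k * C(n, k) = n * C(n-1, k-1) gives b_n = n * sum_{k>=1} C(n-1, k-1) = n * 2^(n-1).
For n = 106: 106 * 2^105 = 106 * 40564819207303340847894502572032 = 4299870835974154129876817272635392.

4299870835974154129876817272635392


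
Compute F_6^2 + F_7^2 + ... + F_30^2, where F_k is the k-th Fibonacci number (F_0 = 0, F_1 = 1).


There is a standard identity sum_{k=0}^{N} F_k^2 = F_N * F_{N+1} (proved inductively from the telescoping relation F_k^2 = F_k F_{k+1} - F_{k-1} F_k). Then
sum_{k=6}^{30} F_k^2 = F_30 F_31 - F_5 F_6.
Computing: F_30 = 832040, F_31 = 1346269, F_5 = 5, F_6 = 8.
Sum = 832040 * 1346269 - 5 * 8 = 1120149658720.

1120149658720


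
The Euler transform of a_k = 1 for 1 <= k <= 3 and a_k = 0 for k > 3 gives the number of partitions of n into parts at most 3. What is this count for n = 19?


Partitions of 19 into parts at most 3:
Using generating function (1-x)^(-1)(1-x^2)^(-1)(1-x^3)^(-1),
the coefficient of x^19 = 40

40


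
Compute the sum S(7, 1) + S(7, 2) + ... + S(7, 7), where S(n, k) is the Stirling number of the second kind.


By definition, S(n, k) counts partitions of an n-set into exactly k nonempty blocks.
Computing row n = 7 for k = 1..7:
S(7, k): 1, 63, 301, 350, 140, 21, 1
Sum = 877. (This equals Bell_7 since the sum runs over all k.)

877


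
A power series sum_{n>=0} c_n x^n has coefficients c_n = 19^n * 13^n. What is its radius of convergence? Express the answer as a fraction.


By the root test (Cauchy-Hadamard), the radius is R = 1 / limsup_n |c_n|^(1/n).
Here |c_n|^(1/n) = (19^n * 13^n)^(1/n) = 19 * 13 = 247 for all n.
So R = 1/247 = 1/247.

1/247


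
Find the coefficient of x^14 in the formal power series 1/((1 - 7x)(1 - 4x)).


By partial fractions or Cauchy convolution:
The coefficient equals sum_{k=0}^{14} 7^k * 4^(14-k).
= 1582162589373

1582162589373


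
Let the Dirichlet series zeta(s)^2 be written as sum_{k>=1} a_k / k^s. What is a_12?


The Dirichlet convolution of the constant function 1 with itself gives (1 * 1)(k) = sum_{d | k} 1 = d(k), the number of positive divisors of k.
Since zeta(s) = sum_{k>=1} 1/k^s, we have zeta(s)^2 = sum_{k>=1} d(k)/k^s, so a_k = d(k).
For k = 12: the divisors are 1, 2, 3, 4, 6, 12.
Count = 6.

6


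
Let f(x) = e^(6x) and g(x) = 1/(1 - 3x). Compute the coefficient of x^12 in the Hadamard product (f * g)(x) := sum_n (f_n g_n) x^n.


Expanding: f_k = 6^k/k! (from e^(6x)) and g_k = 3^k (from 1/(1 - 3x)). So the Hadamard coefficient (f * g)_k = 6^k 3^k / k! = (18)^k / k!.
For k = 12: 18^12/12! = 1156831381426176/479001600 = 4649045868/1925.

4649045868/1925


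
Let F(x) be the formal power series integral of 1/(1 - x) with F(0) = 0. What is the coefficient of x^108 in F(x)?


1/(1 - x) = sum_{k>=0} x^k. Integrating termwise and using F(0) = 0 gives
F(x) = sum_{k>=0} x^(k+1) / (k+1) = sum_{m>=1} x^m / m = -ln(1 - x).
So the coefficient of x^108 is 1/108 = 1/108.

1/108


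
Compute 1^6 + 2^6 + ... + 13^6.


This power sum has a closed form given by Faulhaber's formula
sum_{k=1}^{m} k^p = (1 / (p + 1)) * sum_{j=0}^{p} C(p + 1, j) B_j m^(p + 1 - j),
but for small m direct computation is fastest:
1 + 64 + 729 + 4096 + 15625 + 46656 + 117649 + 262144 + 531441 + 1000000 + 1771561 + 2985984 + 4826809 = 11562759.

11562759


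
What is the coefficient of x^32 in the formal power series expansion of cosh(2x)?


The Maclaurin series is cosh(t) = sum_{m>=0} t^(2m) / (2m)!, so substituting t = 2x, only even powers of x are nonzero, with coefficient of x^(2m) equal to 2^(2m) / (2m)!.
For x^32 the coefficient is 2^32/32! = 4294967296/263130836933693530167218012160000000 = 2/122529844256906551386796875.

2/122529844256906551386796875


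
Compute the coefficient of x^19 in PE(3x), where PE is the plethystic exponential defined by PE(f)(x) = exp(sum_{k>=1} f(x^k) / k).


With f(x) = 3x, the exponent is sum_{k>=1} 3 x^k / k = 3 * (-ln(1 - x)). Exponentiating:
PE(3x) = exp(-3 ln(1 - x)) = 1/(1 - x)^3.
By the negative binomial expansion, [x^n] 1/(1 - x)^3 = C(n + 2, 2).
For n = 19: C(21, 2) = 210.

210


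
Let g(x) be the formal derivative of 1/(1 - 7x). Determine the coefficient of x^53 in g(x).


Differentiate termwise: d/dx sum_{k>=0} 7^k x^k = sum_{k>=1} k 7^k x^(k-1) = sum_{j>=0} (j+1) 7^(j+1) x^j.
Equivalently, d/dx [1/(1 - 7x)] = 7/(1 - 7x)^2.
For j = 53: 54 * 7^54 = 54 * 4318114567396436564035293097707728087552248849 = 233178186639407574457905827276217316727821437846.

233178186639407574457905827276217316727821437846


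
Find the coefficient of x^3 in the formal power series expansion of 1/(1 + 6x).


Write 1/(1 + c x) = 1/(1 - (-c) x) and apply the geometric-series identity
1/(1 - y) = sum_{k>=0} y^k to get 1/(1 + c x) = sum_{k>=0} (-c)^k x^k.
So the coefficient of x^k is (-c)^k = (-1)^k * c^k.
Here c = 6 and k = 3:
(-6)^3 = -1 * 216 = -216

-216


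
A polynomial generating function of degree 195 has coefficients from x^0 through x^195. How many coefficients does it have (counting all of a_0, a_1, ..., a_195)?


A polynomial of degree 195 takes the form a_0 + a_1 x + ... + a_195 x^195.
The number of coefficients is 195 + 1 = 196.

196


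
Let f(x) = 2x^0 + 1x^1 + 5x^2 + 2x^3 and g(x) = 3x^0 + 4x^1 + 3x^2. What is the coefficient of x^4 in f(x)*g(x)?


Cauchy product at x^4:
5*3 + 2*4
= 23

23


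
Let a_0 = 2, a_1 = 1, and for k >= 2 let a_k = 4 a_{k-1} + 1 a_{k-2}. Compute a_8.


Iterating the recurrence forward:
a_0 = 2
a_1 = 1
a_2 = 4*1 + 1*2 = 6
a_3 = 4*6 + 1*1 = 25
a_4 = 4*25 + 1*6 = 106
a_5 = 4*106 + 1*25 = 449
a_6 = 4*449 + 1*106 = 1902
a_7 = 4*1902 + 1*449 = 8057
a_8 = 4*8057 + 1*1902 = 34130
So a_8 = 34130.

34130


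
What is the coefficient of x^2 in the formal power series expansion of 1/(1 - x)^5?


The expansion 1/(1 - x)^r = sum_{k>=0} C(k + r - 1, r - 1) x^k follows from the multiset / negative-binomial theorem (or from repeated differentiation of the geometric series).
For r = 5 and k = 2:
C(6, 4) = 720 / (24 * 2) = 15.

15


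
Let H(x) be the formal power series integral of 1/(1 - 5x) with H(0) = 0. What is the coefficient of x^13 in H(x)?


1/(1 - 5x) = sum_{k>=0} 5^k x^k. Integrating termwise with H(0) = 0:
H(x) = sum_{k>=0} 5^k x^(k+1) / (k+1) = sum_{m>=1} 5^(m-1) x^m / m.
For m = 13: 5^12/13 = 244140625/13 = 244140625/13.

244140625/13


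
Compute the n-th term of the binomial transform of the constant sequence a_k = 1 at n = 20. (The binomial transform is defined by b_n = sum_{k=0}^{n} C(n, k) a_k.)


With a_k = 1 for all k, b_n = sum_{k=0}^{n} C(n, k) = 2^n by the binomial theorem.
For n = 20: 2^20 = 1048576.

1048576


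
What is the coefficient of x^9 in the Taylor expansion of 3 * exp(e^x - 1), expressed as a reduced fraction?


exp(e^x - 1) = sum_{k>=0} Bell_k x^k / k!, where Bell_k is the k-th Bell number.
So the coefficient of x^9 is 3 * Bell_9 / 9!.
Computing: Bell_9 = 21147 and 9! = 362880, giving
3 * 21147/362880 = 1007/5760.

1007/5760


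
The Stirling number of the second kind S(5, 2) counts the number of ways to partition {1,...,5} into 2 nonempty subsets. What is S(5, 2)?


Using the explicit formula S(n,k) = (1/k!) sum_{j=0}^{k} (-1)^(k-j) C(k,j) j^n:
S(5, 2) = 15
Equivalently, S(n,k) is n! times the coefficient of x^n in the EGF (e^x - 1)^k / k!.

15


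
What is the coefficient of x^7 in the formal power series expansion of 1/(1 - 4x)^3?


The general identity 1/(1 - c x)^r = sum_{k>=0} c^k C(k + r - 1, r - 1) x^k follows by substituting y = c x into 1/(1 - y)^r = sum_{k>=0} C(k + r - 1, r - 1) y^k.
For c = 4, r = 3, k = 7:
4^7 * C(9, 2) = 16384 * 36 = 589824.

589824


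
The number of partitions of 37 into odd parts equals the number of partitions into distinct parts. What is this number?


Computing partitions of 37 into odd parts (1, 3, 5, ...):
Using the generating function prod_{k>=0} 1/(1-x^(2k+1)),
the count is 760

760


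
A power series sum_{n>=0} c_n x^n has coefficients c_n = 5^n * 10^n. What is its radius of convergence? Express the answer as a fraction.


By the root test (Cauchy-Hadamard), the radius is R = 1 / limsup_n |c_n|^(1/n).
Here |c_n|^(1/n) = (5^n * 10^n)^(1/n) = 5 * 10 = 50 for all n.
So R = 1/50 = 1/50.

1/50


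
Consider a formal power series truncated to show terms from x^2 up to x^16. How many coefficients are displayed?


From x^2 to x^16 inclusive, the count is 16 - 2 + 1 = 15.

15


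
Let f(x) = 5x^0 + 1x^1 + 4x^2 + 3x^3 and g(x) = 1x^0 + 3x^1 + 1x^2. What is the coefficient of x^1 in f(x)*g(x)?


Cauchy product at x^1:
5*3 + 1*1
= 16

16


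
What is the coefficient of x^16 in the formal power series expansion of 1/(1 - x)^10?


The negative binomial / multiset identity is
1/(1 - x)^r = sum_{k>=0} C(k + r - 1, r - 1) x^k.
Here r = 10 and k = 16, so the coefficient is
C(16 + 9, 9) = C(25, 9)
= 2042975

2042975


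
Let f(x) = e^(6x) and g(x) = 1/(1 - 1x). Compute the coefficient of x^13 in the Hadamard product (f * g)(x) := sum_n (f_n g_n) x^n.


Expanding: f_k = 6^k/k! (from e^(6x)) and g_k = 1^k (from 1/(1 - 1x)). So the Hadamard coefficient (f * g)_k = 6^k 1^k / k! = (6)^k / k!.
For k = 13: 6^13/13! = 13060694016/6227020800 = 52488/25025.

52488/25025


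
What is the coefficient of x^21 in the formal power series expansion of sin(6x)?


The Maclaurin series is sin(t) = sum_{k>=0} (-1)^k t^(2k+1) / (2k+1)!, so substituting t = 6x, only odd powers of x are nonzero, with coefficient of x^(2k+1) equal to (-1)^k 6^(2k+1) / (2k+1)!.
Write 21 = 2*10 + 1, giving the coefficient (-1)^10 * 6^21 / 21! = 21936950640377856/51090942171709440000 = 4251528/9901766875.

4251528/9901766875


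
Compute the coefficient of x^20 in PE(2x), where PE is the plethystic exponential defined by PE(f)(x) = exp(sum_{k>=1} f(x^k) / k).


With f(x) = 2x, the exponent is sum_{k>=1} 2 x^k / k = 2 * (-ln(1 - x)). Exponentiating:
PE(2x) = exp(-2 ln(1 - x)) = 1/(1 - x)^2.
By the negative binomial expansion, [x^n] 1/(1 - x)^2 = C(n + 1, 1).
For n = 20: C(21, 1) = 21.

21


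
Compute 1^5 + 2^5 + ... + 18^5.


This power sum has a closed form given by Faulhaber's formula
sum_{k=1}^{m} k^p = (1 / (p + 1)) * sum_{j=0}^{p} C(p + 1, j) B_j m^(p + 1 - j),
but for small m direct computation is fastest:
1 + 32 + 243 + 1024 + 3125 + 7776 + 16807 + 32768 + 59049 + 100000 + 161051 + 248832 + 371293 + 537824 + 759375 + 1048576 + 1419857 + 1889568 = 6657201.

6657201


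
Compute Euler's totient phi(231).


phi(n) counts integers in [1, n] coprime to n. Using the multiplicative formula phi(n) = n * prod_{p | n} (1 - 1/p):
231 = 3 * 7 * 11, so
phi(231) = 231 * (1 - 1/3) * (1 - 1/7) * (1 - 1/11) = 120.

120


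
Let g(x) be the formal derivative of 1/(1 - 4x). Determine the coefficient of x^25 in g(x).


Differentiate termwise: d/dx sum_{k>=0} 4^k x^k = sum_{k>=1} k 4^k x^(k-1) = sum_{j>=0} (j+1) 4^(j+1) x^j.
Equivalently, d/dx [1/(1 - 4x)] = 4/(1 - 4x)^2.
For j = 25: 26 * 4^26 = 26 * 4503599627370496 = 117093590311632896.

117093590311632896


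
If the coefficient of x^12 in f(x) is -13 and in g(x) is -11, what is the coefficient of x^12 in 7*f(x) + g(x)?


Scalar multiplication scales coefficients: 7 * -13 = -91.
Then add the g coefficient: -91 + -11
= -102

-102


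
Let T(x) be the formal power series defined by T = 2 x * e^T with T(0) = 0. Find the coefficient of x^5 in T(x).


Apply the Lagrange inversion formula: if T = 2 x * phi(T) with phi(t) = e^t, then
[x^n] T = 2^n * (1/n) [t^(n-1)] phi(t)^n = 2^n * (1/n) [t^(n-1)] e^(n t) = 2^n * (1/n) * n^(n-1) / (n-1)! = 2^n * n^(n-1) / n!.
When c = 1 this is the Cayley count of rooted labeled trees on n vertices, divided by n!.
For n = 5: 2^5 * 5^4 / 5! = 32 * 625/120 = 500/3.

500/3


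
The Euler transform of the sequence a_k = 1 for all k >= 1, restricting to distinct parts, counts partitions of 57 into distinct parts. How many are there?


Partitions of 57 into distinct parts can be computed via generating function.
Product (1+x)(1+x^2)(1+x^3)...
The coefficient of x^57 = 7917

7917


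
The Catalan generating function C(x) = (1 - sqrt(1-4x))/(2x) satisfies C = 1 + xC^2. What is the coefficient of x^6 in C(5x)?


Substituting x -> 5x scales the n-th coefficient by 5^n, so [x^6] C(5x) = 5^6 * C_6.
C_6 = C(2*6, 6)/(7) = 924/7 = 132.
So 5^6 * 132 = 15625 * 132 = 2062500.

2062500


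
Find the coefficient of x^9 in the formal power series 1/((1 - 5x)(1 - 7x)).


By partial fractions or Cauchy convolution:
The coefficient equals sum_{k=0}^{9} 5^k * 7^(9-k).
= 136354812

136354812


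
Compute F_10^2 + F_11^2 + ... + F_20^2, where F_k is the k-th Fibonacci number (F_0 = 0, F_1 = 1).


There is a standard identity sum_{k=0}^{N} F_k^2 = F_N * F_{N+1} (proved inductively from the telescoping relation F_k^2 = F_k F_{k+1} - F_{k-1} F_k). Then
sum_{k=10}^{20} F_k^2 = F_20 F_21 - F_9 F_10.
Computing: F_20 = 6765, F_21 = 10946, F_9 = 34, F_10 = 55.
Sum = 6765 * 10946 - 34 * 55 = 74047820.

74047820


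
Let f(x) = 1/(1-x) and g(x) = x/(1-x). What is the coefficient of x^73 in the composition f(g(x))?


First simplify the composition: f(g(x)) = 1/(1 - x/(1-x)) = (1-x)/((1-x) - x) = (1-x)/(1-2x).
Now extract the coefficient. Write (1-x)/(1-2x) = 1/(1-2x) - x/(1-2x).
The coefficient of x^n in 1/(1-2x) is 2^n, and in x/(1-2x) is 2^(n-1) (for n >= 1).
So the coefficient of x^73 is 2^73 - 2^72 = 9444732965739290427392 - 4722366482869645213696 = 4722366482869645213696.

4722366482869645213696


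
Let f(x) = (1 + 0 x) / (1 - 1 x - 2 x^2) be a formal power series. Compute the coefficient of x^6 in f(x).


Write f(x) = sum_{k>=0} a_k x^k. Multiplying both sides by 1 - 1 x - 2 x^2 gives
(1 - 1 x - 2 x^2) sum_{k>=0} a_k x^k = 1 + 0 x.
Matching coefficients:
 x^0: a_0 = 1
 x^1: a_1 - 1 a_0 = 0  =>  a_1 = 1*1 + 0 = 1
 x^k (k >= 2): a_k = 1 a_{k-1} + 2 a_{k-2}.
Iterating: a_2 = 3, a_3 = 5, a_4 = 11, a_5 = 21, a_6 = 43.
So the coefficient of x^6 is 43.

43


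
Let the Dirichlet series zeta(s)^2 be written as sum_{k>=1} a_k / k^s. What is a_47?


The Dirichlet convolution of the constant function 1 with itself gives (1 * 1)(k) = sum_{d | k} 1 = d(k), the number of positive divisors of k.
Since zeta(s) = sum_{k>=1} 1/k^s, we have zeta(s)^2 = sum_{k>=1} d(k)/k^s, so a_k = d(k).
For k = 47: the divisors are 1, 47.
Count = 2.

2


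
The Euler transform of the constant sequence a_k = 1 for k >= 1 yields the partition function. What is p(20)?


The Euler transform converts the sequence a_k = 1 into the number of integer partitions.
Using the recurrence or dynamic programming:
p(20) = 627

627


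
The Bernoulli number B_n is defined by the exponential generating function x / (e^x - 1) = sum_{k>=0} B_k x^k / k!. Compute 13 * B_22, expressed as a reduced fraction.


Bernoulli numbers can also be computed recursively via B_0 = 1 and sum_{j=0}^{m} C(m+1, j) B_j = 0 for m >= 1. Odd-index Bernoulli numbers vanish for k >= 3.
Computing B_22 = 854513/138, so 13 * B_22 = 13 * 854513/138 = 11108669/138.

11108669/138


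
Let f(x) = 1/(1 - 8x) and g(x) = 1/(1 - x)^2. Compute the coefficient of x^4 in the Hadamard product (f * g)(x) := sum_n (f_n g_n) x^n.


f has coefficients f_k = 8^k. For g = 1/(1 - x)^2 the coefficient is g_k = C(k + 1, 1) = k + 1. The Hadamard coefficient is (f * g)_k = 8^k * (k + 1).
For k = 4: 8^4 * 5 = 4096 * 5 = 20480.

20480


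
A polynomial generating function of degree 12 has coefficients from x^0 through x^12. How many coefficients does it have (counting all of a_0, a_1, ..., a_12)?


A polynomial of degree 12 takes the form a_0 + a_1 x + ... + a_12 x^12.
The number of coefficients is 12 + 1 = 13.

13


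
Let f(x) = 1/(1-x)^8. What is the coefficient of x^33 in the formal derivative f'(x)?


Differentiate: d/dx [ 1/(1-x)^r ] = r / (1-x)^(r+1).
Here r = 8, so f'(x) = 8 / (1-x)^9.
The expansion of 1/(1-x)^(r+1) has coefficient of x^n equal to C(n+r, r).
So the coefficient of x^33 in f'(x) is
8 * C(41, 8) = 8 * 95548245 = 764385960

764385960
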